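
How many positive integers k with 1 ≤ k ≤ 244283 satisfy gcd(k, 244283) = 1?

199584

244283 = 13 × 19 × 23 × 43.
φ(13) = 13 − 1 = 12.
φ(19) = 19 − 1 = 18.
φ(23) = 23 − 1 = 22.
φ(43) = 43 − 1 = 42.
φ(244283) = 12 × 18 × 22 × 42 = 199584.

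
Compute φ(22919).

Factor 22919: 22919 = 13 × 41 × 43.
φ(13) = 13 − 1 = 12.
φ(41) = 41 − 1 = 40.
φ(43) = 43 − 1 = 42.
Since φ is multiplicative, φ(22919) = 12 · 40 · 42 = 20160.

20160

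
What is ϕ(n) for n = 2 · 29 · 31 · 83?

68880

φ(149234) = 149234 · (1 − 1/2) · (1 − 1/29) · (1 − 1/31) · (1 − 1/83)
       = 149234 · 68880/149234 = 68880.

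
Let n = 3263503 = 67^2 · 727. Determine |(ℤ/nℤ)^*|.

3210372

φ(67^2) = 67^1·(67−1) = 67·66 = 4422.
φ(727) = 727 − 1 = 726.
φ(3263503) = 4422 × 726 = 3210372.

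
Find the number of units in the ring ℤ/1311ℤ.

Factor 1311: 1311 = 3 · 19 · 23.
φ(3) = 3 − 1 = 2.
φ(19) = 19 − 1 = 18.
φ(23) = 23 − 1 = 22.
Multiply: 2 · 18 · 22 = 792.

792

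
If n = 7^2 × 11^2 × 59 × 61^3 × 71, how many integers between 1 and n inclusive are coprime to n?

φ(7^2) = 7^1·(7−1) = 7·6 = 42.
φ(11^2) = 11^1·(11−1) = 11·10 = 110.
φ(59) = 59 − 1 = 58.
φ(61^3) = 61^3 − 61^2 = 226981 − 3721 = 223260.
φ(71) = 71 − 1 = 70.
φ(5637431991961) = 42 × 110 × 58 × 223260 × 70 = 4187732472000.

4187732472000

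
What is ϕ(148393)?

112896

148393 = 7 × 17 × 29 × 43.
φ(7) = 7 − 1 = 6.
φ(17) = 17 − 1 = 16.
φ(29) = 29 − 1 = 28.
φ(43) = 43 − 1 = 42.
φ(148393) = 6 × 16 × 28 × 42 = 112896.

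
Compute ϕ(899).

840

First factor: 899 = 29 * 31.
φ(29) = 29 − 1 = 28.
φ(31) = 31 − 1 = 30.
Since φ is multiplicative, φ(899) = 28 · 30 = 840.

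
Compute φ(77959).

63504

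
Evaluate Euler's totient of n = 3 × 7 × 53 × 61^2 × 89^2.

φ(32804607633) = 32804607633 · (1 − 1/3) · (1 − 1/7) · (1 − 1/53) · (1 − 1/61) · (1 − 1/89)
       = 32804607633 · 3294720/6042477 = 17887034880.

17887034880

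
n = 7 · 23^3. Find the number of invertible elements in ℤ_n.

69828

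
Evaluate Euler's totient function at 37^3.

49284

φ(50653) = 50653 · (1 − 1/37)
       = 50653 · 36/37 = 49284.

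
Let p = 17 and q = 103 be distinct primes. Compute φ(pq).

φ(n) = (p − 1)(q − 1) = (17−1)(103−1) = 16·102 = 1632.

1632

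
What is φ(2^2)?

2

φ(2^2) = 2^2 − 2^1 = 4 − 2 = 2.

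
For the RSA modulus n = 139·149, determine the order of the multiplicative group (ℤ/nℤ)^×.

20424

For distinct primes, φ(pq) = (p−1)(q−1) = 138 × 148 = 20424.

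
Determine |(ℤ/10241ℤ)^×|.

First factor: 10241 = 7^2 × 11 × 19.
φ(10241) = 10241 · (1 − 1/7) · (1 − 1/11) · (1 − 1/19)
       = 10241 · 1080/1463 = 7560.

7560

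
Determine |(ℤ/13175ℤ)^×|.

9600

First factor: 13175 = 5**2 * 17 * 31.
φ(5^2) = 5^1·(5−1) = 5·4 = 20.
φ(17) = 17 − 1 = 16.
φ(31) = 31 − 1 = 30.
φ(13175) = 20 × 16 × 30 = 9600.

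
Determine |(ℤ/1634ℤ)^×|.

Prime factorization: 1634 = 2 · 19 · 43.
φ(1634) = 1634 · (1 − 1/2) · (1 − 1/19) · (1 − 1/43)
       = 1634 · 756/1634 = 756.

756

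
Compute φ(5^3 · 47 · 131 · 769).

459264000

φ(591841625) = 591841625 · (1 − 1/5) · (1 − 1/47) · (1 − 1/131) · (1 − 1/769)
       = 591841625 · 18370560/23673665 = 459264000.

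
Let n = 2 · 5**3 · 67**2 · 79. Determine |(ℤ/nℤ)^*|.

34491600

φ(2) = 2 − 1 = 1.
φ(5^3) = 5^3 − 5^2 = 125 − 25 = 100.
φ(67^2) = 67^2 − 67^1 = 4489 − 67 = 4422.
φ(79) = 79 − 1 = 78.
Multiply: 1 · 100 · 4422 · 78 = 34491600.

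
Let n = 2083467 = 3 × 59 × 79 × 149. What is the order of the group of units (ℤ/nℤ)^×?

1339104

φ(3) = 3 − 1 = 2.
φ(59) = 59 − 1 = 58.
φ(79) = 79 − 1 = 78.
φ(149) = 149 − 1 = 148.
Multiply: 2 · 58 · 78 · 148 = 1339104.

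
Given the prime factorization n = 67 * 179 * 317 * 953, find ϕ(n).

3534174336

φ(67) = 67 − 1 = 66.
φ(179) = 179 − 1 = 178.
φ(317) = 317 − 1 = 316.
φ(953) = 953 − 1 = 952.
Since φ is multiplicative, φ(3623097293) = 66 · 178 · 316 · 952 = 3534174336.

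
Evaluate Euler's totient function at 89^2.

7832

φ(89^2) = 89^1·(89−1) = 89·88 = 7832.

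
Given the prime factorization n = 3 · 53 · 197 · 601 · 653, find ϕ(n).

φ(12292805319) = 12292805319 · (1 − 1/3) · (1 − 1/53) · (1 − 1/197) · (1 − 1/601) · (1 − 1/653)
       = 12292805319 · 7974220800/12292805319 = 7974220800.

7974220800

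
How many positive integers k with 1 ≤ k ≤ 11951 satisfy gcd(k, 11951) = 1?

10368

Prime factorization: 11951 = 17 · 19 · 37.
φ(17) = 17 − 1 = 16.
φ(19) = 19 − 1 = 18.
φ(37) = 37 − 1 = 36.
φ(11951) = 16 × 18 × 36 = 10368.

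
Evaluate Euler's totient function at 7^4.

φ(2401) = 2401 · (1 − 1/7)
       = 2401 · 6/7 = 2058.

2058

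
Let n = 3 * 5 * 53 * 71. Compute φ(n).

29120

φ(3) = 3 − 1 = 2.
φ(5) = 5 − 1 = 4.
φ(53) = 53 − 1 = 52.
φ(71) = 71 − 1 = 70.
Since φ is multiplicative, φ(56445) = 2 · 4 · 52 · 70 = 29120.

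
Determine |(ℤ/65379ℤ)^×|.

38880

First factor: 65379 = 3 × 19 × 31 × 37.
φ(65379) = 65379 · (1 − 1/3) · (1 − 1/19) · (1 − 1/31) · (1 − 1/37)
       = 65379 · 38880/65379 = 38880.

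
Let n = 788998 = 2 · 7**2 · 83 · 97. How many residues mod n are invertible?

330624

φ(788998) = 788998 · (1 − 1/2) · (1 − 1/7) · (1 − 1/83) · (1 − 1/97)
       = 788998 · 47232/112714 = 330624.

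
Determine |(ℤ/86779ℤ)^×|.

64680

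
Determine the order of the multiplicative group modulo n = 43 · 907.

38052

φ(39001) = 39001 · (1 − 1/43) · (1 − 1/907)
       = 39001 · 38052/39001 = 38052.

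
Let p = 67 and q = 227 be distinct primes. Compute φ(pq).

14916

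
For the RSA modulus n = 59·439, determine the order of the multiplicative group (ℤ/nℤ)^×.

φ(59) = 59 − 1 = 58.
φ(439) = 439 − 1 = 438.
φ(25901) = 58 × 438 = 25404.

25404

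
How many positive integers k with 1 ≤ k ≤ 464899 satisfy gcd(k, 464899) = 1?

Factor 464899: 464899 = 17 × 23 × 29 × 41.
φ(464899) = 464899 · (1 − 1/17) · (1 − 1/23) · (1 − 1/29) · (1 − 1/41)
       = 464899 · 394240/464899 = 394240.

394240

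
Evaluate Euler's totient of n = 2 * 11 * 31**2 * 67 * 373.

φ(528359722) = 528359722 · (1 − 1/2) · (1 − 1/11) · (1 − 1/31) · (1 − 1/67) · (1 − 1/373)
       = 528359722 · 7365600/17043862 = 228333600.

228333600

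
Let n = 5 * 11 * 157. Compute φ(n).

6240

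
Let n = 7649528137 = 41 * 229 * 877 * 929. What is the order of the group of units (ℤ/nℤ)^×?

7413903360

φ(41) = 41 − 1 = 40.
φ(229) = 229 − 1 = 228.
φ(877) = 877 − 1 = 876.
φ(929) = 929 − 1 = 928.
Since φ is multiplicative, φ(7649528137) = 40 · 228 · 876 · 928 = 7413903360.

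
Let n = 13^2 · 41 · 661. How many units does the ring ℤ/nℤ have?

4118400

φ(4580069) = 4580069 · (1 − 1/13) · (1 − 1/41) · (1 − 1/661)
       = 4580069 · 316800/352313 = 4118400.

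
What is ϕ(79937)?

65520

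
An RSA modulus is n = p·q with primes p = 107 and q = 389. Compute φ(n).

41128

φ(pq) = (p−1)(q−1) = 106 · 388 = 41128.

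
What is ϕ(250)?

250 = 2 * 5^3.
φ(250) = 250 · (1 − 1/2) · (1 − 1/5)
       = 250 · 4/10 = 100.

100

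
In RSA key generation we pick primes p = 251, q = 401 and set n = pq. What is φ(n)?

100000

φ(251) = 251 − 1 = 250.
φ(401) = 401 − 1 = 400.
φ(100651) = 250 × 400 = 100000.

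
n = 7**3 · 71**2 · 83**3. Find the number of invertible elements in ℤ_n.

φ(7^3) = 7^3 − 7^2 = 343 − 49 = 294.
φ(71^2) = 71^2 − 71^1 = 5041 − 71 = 4970.
φ(83^3) = 83^2·(83−1) = 6889·82 = 564898.
Multiply: 294 · 4970 · 564898 = 825417659640.

825417659640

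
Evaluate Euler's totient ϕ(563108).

209664

First factor: 563108 = 2^2 · 7^2 · 13^2 · 17.
φ(563108) = 563108 · (1 − 1/2) · (1 − 1/7) · (1 − 1/13) · (1 − 1/17)
       = 563108 · 1152/3094 = 209664.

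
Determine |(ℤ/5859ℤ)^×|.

3240

First factor: 5859 = 3^3 · 7 · 31.
φ(5859) = 5859 · (1 − 1/3) · (1 − 1/7) · (1 − 1/31)
       = 5859 · 360/651 = 3240.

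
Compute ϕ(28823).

28823 = 19 · 37 · 41.
φ(19) = 19 − 1 = 18.
φ(37) = 37 − 1 = 36.
φ(41) = 41 − 1 = 40.
φ(28823) = 18 × 36 × 40 = 25920.

25920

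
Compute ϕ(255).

Prime factorization: 255 = 3 × 5 × 17.
φ(255) = 255 · (1 − 1/3) · (1 − 1/5) · (1 − 1/17)
       = 255 · 128/255 = 128.

128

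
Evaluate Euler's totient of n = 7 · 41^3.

403440

φ(7) = 7 − 1 = 6.
φ(41^3) = 41^3 − 41^2 = 68921 − 1681 = 67240.
Since φ is multiplicative, φ(482447) = 6 · 67240 = 403440.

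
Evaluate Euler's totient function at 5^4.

500

φ(5^4) = 5^3·(5−1) = 125·4 = 500.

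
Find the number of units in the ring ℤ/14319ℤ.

9072

Factor 14319: 14319 = 3**2 · 37 · 43.
φ(14319) = 14319 · (1 − 1/3) · (1 − 1/37) · (1 − 1/43)
       = 14319 · 3024/4773 = 9072.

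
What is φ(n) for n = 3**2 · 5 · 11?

φ(3^2) = 3^2 − 3^1 = 9 − 3 = 6.
φ(5) = 5 − 1 = 4.
φ(11) = 11 − 1 = 10.
Multiply: 6 · 4 · 10 = 240.

240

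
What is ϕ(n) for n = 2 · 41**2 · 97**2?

φ(31633058) = 31633058 · (1 − 1/2) · (1 − 1/41) · (1 − 1/97)
       = 31633058 · 3840/7954 = 15271680.

15271680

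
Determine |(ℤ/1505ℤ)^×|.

First factor: 1505 = 5 · 7 · 43.
φ(1505) = 1505 · (1 − 1/5) · (1 − 1/7) · (1 − 1/43)
       = 1505 · 1008/1505 = 1008.

1008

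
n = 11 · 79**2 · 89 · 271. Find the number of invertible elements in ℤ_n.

1464091200

φ(11) = 11 − 1 = 10.
φ(79^2) = 79^2 − 79^1 = 6241 − 79 = 6162.
φ(89) = 89 − 1 = 88.
φ(271) = 271 − 1 = 270.
Since φ is multiplicative, φ(1655793469) = 10 · 6162 · 88 · 270 = 1464091200.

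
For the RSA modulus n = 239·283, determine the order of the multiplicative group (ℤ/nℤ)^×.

For distinct primes, φ(pq) = (p−1)(q−1) = 238 × 282 = 67116.

67116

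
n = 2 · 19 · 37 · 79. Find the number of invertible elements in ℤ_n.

φ(2) = 2 − 1 = 1.
φ(19) = 19 − 1 = 18.
φ(37) = 37 − 1 = 36.
φ(79) = 79 − 1 = 78.
Since φ is multiplicative, φ(111074) = 1 · 18 · 36 · 78 = 50544.

50544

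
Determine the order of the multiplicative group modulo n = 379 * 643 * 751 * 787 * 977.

139624121952000

φ(379) = 379 − 1 = 378.
φ(643) = 643 − 1 = 642.
φ(751) = 751 − 1 = 750.
φ(787) = 787 − 1 = 786.
φ(977) = 977 − 1 = 976.
φ(140721163081853) = 378 × 642 × 750 × 786 × 976 = 139624121952000.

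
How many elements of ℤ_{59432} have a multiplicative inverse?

25344

First factor: 59432 = 2^3 · 17 · 19 · 23.
φ(2^3) = 2^3 − 2^2 = 8 − 4 = 4.
φ(17) = 17 − 1 = 16.
φ(19) = 19 − 1 = 18.
φ(23) = 23 − 1 = 22.
Since φ is multiplicative, φ(59432) = 4 · 16 · 18 · 22 = 25344.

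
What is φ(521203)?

443520

521203 = 17 × 23 × 31 × 43.
φ(521203) = 521203 · (1 − 1/17) · (1 − 1/23) · (1 − 1/31) · (1 − 1/43)
       = 521203 · 443520/521203 = 443520.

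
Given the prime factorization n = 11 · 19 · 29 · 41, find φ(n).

201600

φ(11) = 11 − 1 = 10.
φ(19) = 19 − 1 = 18.
φ(29) = 29 − 1 = 28.
φ(41) = 41 − 1 = 40.
Since φ is multiplicative, φ(248501) = 10 · 18 · 28 · 40 = 201600.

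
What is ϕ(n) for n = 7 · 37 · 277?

φ(71743) = 71743 · (1 − 1/7) · (1 − 1/37) · (1 − 1/277)
       = 71743 · 59616/71743 = 59616.

59616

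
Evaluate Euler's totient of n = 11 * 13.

φ(11) = 11 − 1 = 10.
φ(13) = 13 − 1 = 12.
Multiply: 10 · 12 = 120.

120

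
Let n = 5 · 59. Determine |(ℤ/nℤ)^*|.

232

φ(295) = 295 · (1 − 1/5) · (1 − 1/59)
       = 295 · 232/295 = 232.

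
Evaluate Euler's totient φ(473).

420

Factor 473: 473 = 11 * 43.
φ(473) = 473 · (1 − 1/11) · (1 − 1/43)
       = 473 · 420/473 = 420.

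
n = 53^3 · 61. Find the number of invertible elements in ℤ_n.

8764080

φ(53^3) = 53^2·(53−1) = 2809·52 = 146068.
φ(61) = 61 − 1 = 60.
Multiply: 146068 · 60 = 8764080.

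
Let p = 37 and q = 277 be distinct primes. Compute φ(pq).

9936

φ(n) = (p − 1)(q − 1) = (37−1)(277−1) = 36·276 = 9936.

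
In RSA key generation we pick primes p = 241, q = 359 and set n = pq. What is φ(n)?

85920

φ(241) = 241 − 1 = 240.
φ(359) = 359 − 1 = 358.
Since φ is multiplicative, φ(86519) = 240 · 358 = 85920.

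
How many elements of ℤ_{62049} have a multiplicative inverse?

36288

62049 = 3 × 13 × 37 × 43.
φ(3) = 3 − 1 = 2.
φ(13) = 13 − 1 = 12.
φ(37) = 37 − 1 = 36.
φ(43) = 43 − 1 = 42.
Multiply: 2 · 12 · 36 · 42 = 36288.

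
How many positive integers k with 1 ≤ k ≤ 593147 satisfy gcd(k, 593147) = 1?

506880

Factor 593147: 593147 = 17 * 23 * 37 * 41.
φ(593147) = 593147 · (1 − 1/17) · (1 − 1/23) · (1 − 1/37) · (1 − 1/41)
       = 593147 · 506880/593147 = 506880.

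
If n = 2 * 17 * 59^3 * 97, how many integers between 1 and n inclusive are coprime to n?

φ(2) = 2 − 1 = 1.
φ(17) = 17 − 1 = 16.
φ(59^3) = 59^3 − 59^2 = 205379 − 3481 = 201898.
φ(97) = 97 − 1 = 96.
Multiply: 1 · 16 · 201898 · 96 = 310115328.

310115328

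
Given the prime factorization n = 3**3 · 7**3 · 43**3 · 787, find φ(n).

φ(3^3) = 3^3 − 3^2 = 27 − 9 = 18.
φ(7^3) = 7^3 − 7^2 = 343 − 49 = 294.
φ(43^3) = 43^3 − 43^2 = 79507 − 1849 = 77658.
φ(787) = 787 − 1 = 786.
Since φ is multiplicative, φ(579479375349) = 18 · 294 · 77658 · 786 = 323019382896.

323019382896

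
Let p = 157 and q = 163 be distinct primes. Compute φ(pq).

25272

φ(n) = (p − 1)(q − 1) = (157−1)(163−1) = 156·162 = 25272.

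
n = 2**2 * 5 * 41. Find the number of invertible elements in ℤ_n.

φ(2^2) = 2^2 − 2^1 = 4 − 2 = 2.
φ(5) = 5 − 1 = 4.
φ(41) = 41 − 1 = 40.
φ(820) = 2 × 4 × 40 = 320.

320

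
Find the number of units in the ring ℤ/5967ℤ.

3456

5967 = 3**3 × 13 × 17.
φ(3^3) = 3^3 − 3^2 = 27 − 9 = 18.
φ(13) = 13 − 1 = 12.
φ(17) = 17 − 1 = 16.
Since φ is multiplicative, φ(5967) = 18 · 12 · 16 = 3456.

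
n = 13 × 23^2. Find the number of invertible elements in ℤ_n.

6072

φ(13) = 13 − 1 = 12.
φ(23^2) = 23^1·(23−1) = 23·22 = 506.
Multiply: 12 · 506 = 6072.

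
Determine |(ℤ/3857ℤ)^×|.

Prime factorization: 3857 = 7 * 19 * 29.
φ(7) = 7 − 1 = 6.
φ(19) = 19 − 1 = 18.
φ(29) = 29 − 1 = 28.
Multiply: 6 · 18 · 28 = 3024.

3024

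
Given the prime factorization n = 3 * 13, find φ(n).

24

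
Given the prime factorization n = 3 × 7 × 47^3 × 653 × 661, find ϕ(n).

φ(3) = 3 − 1 = 2.
φ(7) = 7 − 1 = 6.
φ(47^3) = 47^3 − 47^2 = 103823 − 2209 = 101614.
φ(653) = 653 − 1 = 652.
φ(661) = 661 − 1 = 660.
Multiply: 2 · 6 · 101614 · 652 · 660 = 524718437760.

524718437760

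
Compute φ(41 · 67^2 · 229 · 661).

φ(27859313081) = 27859313081 · (1 − 1/41) · (1 − 1/67) · (1 − 1/229) · (1 − 1/661)
       = 27859313081 · 397267200/415810643 = 26616902400.

26616902400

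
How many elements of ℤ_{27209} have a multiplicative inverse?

27209 = 7 × 13^2 × 23.
φ(7) = 7 − 1 = 6.
φ(13^2) = 13^2 − 13^1 = 169 − 13 = 156.
φ(23) = 23 − 1 = 22.
φ(27209) = 6 × 156 × 22 = 20592.

20592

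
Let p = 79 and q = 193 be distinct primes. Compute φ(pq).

14976

φ(15247) = 15247 · (1 − 1/79) · (1 − 1/193)
       = 15247 · 14976/15247 = 14976.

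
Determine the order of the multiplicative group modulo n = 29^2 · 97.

77952

φ(81577) = 81577 · (1 − 1/29) · (1 − 1/97)
       = 81577 · 2688/2813 = 77952.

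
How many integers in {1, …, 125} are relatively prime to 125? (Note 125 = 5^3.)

100

φ(5^3) = 5^2·(5−1) = 25·4 = 100.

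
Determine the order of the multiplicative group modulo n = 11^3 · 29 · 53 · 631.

φ(11^3) = 11^2·(11−1) = 121·10 = 1210.
φ(29) = 29 − 1 = 28.
φ(53) = 53 − 1 = 52.
φ(631) = 631 − 1 = 630.
Multiply: 1210 · 28 · 52 · 630 = 1109908800.

1109908800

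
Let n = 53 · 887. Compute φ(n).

φ(47011) = 47011 · (1 − 1/53) · (1 − 1/887)
       = 47011 · 46072/47011 = 46072.

46072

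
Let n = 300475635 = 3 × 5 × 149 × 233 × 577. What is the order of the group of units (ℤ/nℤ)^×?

158220288

φ(300475635) = 300475635 · (1 − 1/3) · (1 − 1/5) · (1 − 1/149) · (1 − 1/233) · (1 − 1/577)
       = 300475635 · 158220288/300475635 = 158220288.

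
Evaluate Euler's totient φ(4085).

3024

Factor 4085: 4085 = 5 * 19 * 43.
φ(4085) = 4085 · (1 − 1/5) · (1 − 1/19) · (1 − 1/43)
       = 4085 · 3024/4085 = 3024.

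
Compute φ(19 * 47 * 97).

φ(86621) = 86621 · (1 − 1/19) · (1 − 1/47) · (1 − 1/97)
       = 86621 · 79488/86621 = 79488.

79488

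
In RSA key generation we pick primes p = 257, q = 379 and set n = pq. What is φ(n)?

96768

φ(257) = 257 − 1 = 256.
φ(379) = 379 − 1 = 378.
φ(97403) = 256 × 378 = 96768.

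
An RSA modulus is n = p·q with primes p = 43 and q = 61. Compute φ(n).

2520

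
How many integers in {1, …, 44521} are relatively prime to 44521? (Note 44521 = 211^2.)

44310

φ(44521) = 44521 · (1 − 1/211)
       = 44521 · 210/211 = 44310.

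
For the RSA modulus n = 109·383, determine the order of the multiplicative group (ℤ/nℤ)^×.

41256

For distinct primes, φ(pq) = (p−1)(q−1) = 108 × 382 = 41256.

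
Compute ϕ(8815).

6720

8815 = 5 × 41 × 43.
φ(8815) = 8815 · (1 − 1/5) · (1 − 1/41) · (1 − 1/43)
       = 8815 · 6720/8815 = 6720.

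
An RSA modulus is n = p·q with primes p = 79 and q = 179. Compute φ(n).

13884

φ(79) = 79 − 1 = 78.
φ(179) = 179 − 1 = 178.
φ(14141) = 78 × 178 = 13884.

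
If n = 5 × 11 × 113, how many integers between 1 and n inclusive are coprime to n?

φ(6215) = 6215 · (1 − 1/5) · (1 − 1/11) · (1 − 1/113)
       = 6215 · 4480/6215 = 4480.

4480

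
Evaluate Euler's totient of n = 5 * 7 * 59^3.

4845552

φ(5) = 5 − 1 = 4.
φ(7) = 7 − 1 = 6.
φ(59^3) = 59^3 − 59^2 = 205379 − 3481 = 201898.
Since φ is multiplicative, φ(7188265) = 4 · 6 · 201898 = 4845552.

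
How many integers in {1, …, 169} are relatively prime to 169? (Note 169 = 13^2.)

156

φ(13^2) = 13^1·(13−1) = 13·12 = 156.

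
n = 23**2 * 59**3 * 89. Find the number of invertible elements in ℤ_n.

8990114144

φ(23^2) = 23^1·(23−1) = 23·22 = 506.
φ(59^3) = 59^2·(59−1) = 3481·58 = 201898.
φ(89) = 89 − 1 = 88.
φ(9669448699) = 506 × 201898 × 88 = 8990114144.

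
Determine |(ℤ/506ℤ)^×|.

First factor: 506 = 2 · 11 · 23.
φ(506) = 506 · (1 − 1/2) · (1 − 1/11) · (1 − 1/23)
       = 506 · 220/506 = 220.

220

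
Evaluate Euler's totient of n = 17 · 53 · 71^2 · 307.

1265322240

φ(1394375887) = 1394375887 · (1 − 1/17) · (1 − 1/53) · (1 − 1/71) · (1 − 1/307)
       = 1394375887 · 17821440/19639097 = 1265322240.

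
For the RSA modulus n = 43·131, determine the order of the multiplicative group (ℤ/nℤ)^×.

φ(pq) = (p−1)(q−1) = 42 · 130 = 5460.

5460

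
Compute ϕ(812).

336

Factor 812: 812 = 2^2 · 7 · 29.
φ(2^2) = 2^2 − 2^1 = 4 − 2 = 2.
φ(7) = 7 − 1 = 6.
φ(29) = 29 − 1 = 28.
Multiply: 2 · 6 · 28 = 336.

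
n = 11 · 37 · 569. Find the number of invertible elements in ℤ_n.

φ(11) = 11 − 1 = 10.
φ(37) = 37 − 1 = 36.
φ(569) = 569 − 1 = 568.
Multiply: 10 · 36 · 568 = 204480.

204480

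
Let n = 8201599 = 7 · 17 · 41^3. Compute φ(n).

6455040

φ(8201599) = 8201599 · (1 − 1/7) · (1 − 1/17) · (1 − 1/41)
       = 8201599 · 3840/4879 = 6455040.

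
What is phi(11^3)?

φ(11^3) = 11^3 − 11^2 = 1331 − 121 = 1210.

1210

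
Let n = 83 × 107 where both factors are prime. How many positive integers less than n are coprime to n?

8692

φ(n) = (p − 1)(q − 1) = (83−1)(107−1) = 82·106 = 8692.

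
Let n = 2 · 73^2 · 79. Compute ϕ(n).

φ(2) = 2 − 1 = 1.
φ(73^2) = 73^1·(73−1) = 73·72 = 5256.
φ(79) = 79 − 1 = 78.
Multiply: 1 · 5256 · 78 = 409968.

409968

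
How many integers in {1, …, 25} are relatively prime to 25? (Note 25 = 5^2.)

20

φ(25) = 25 · (1 − 1/5)
       = 25 · 4/5 = 20.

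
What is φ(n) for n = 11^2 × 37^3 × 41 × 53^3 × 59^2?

108391122389721600

φ(11^2) = 11^2 − 11^1 = 121 − 11 = 110.
φ(37^3) = 37^3 − 37^2 = 50653 − 1369 = 49284.
φ(41) = 41 − 1 = 40.
φ(53^3) = 53^3 − 53^2 = 148877 − 2809 = 146068.
φ(59^2) = 59^2 − 59^1 = 3481 − 59 = 3422.
Multiply: 110 · 49284 · 40 · 146068 · 3422 = 108391122389721600.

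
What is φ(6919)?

Prime factorization: 6919 = 11 · 17 · 37.
φ(6919) = 6919 · (1 − 1/11) · (1 − 1/17) · (1 − 1/37)
       = 6919 · 5760/6919 = 5760.

5760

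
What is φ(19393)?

16800

19393 = 11 × 41 × 43.
φ(11) = 11 − 1 = 10.
φ(41) = 41 − 1 = 40.
φ(43) = 43 − 1 = 42.
Multiply: 10 · 40 · 42 = 16800.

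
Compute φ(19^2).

φ(19^2) = 19^1·(19−1) = 19·18 = 342.

342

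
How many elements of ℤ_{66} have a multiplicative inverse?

66 = 2 * 3 * 11.
φ(66) = 66 · (1 − 1/2) · (1 − 1/3) · (1 − 1/11)
       = 66 · 20/66 = 20.

20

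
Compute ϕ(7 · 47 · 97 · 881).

23316480

φ(28115353) = 28115353 · (1 − 1/7) · (1 − 1/47) · (1 − 1/97) · (1 − 1/881)
       = 28115353 · 23316480/28115353 = 23316480.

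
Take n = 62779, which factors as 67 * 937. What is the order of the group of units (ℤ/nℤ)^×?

61776

φ(67) = 67 − 1 = 66.
φ(937) = 937 − 1 = 936.
Since φ is multiplicative, φ(62779) = 66 · 936 = 61776.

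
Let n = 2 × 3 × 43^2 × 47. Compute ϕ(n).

166152

φ(2) = 2 − 1 = 1.
φ(3) = 3 − 1 = 2.
φ(43^2) = 43^2 − 43^1 = 1849 − 43 = 1806.
φ(47) = 47 − 1 = 46.
Multiply: 1 · 2 · 1806 · 46 = 166152.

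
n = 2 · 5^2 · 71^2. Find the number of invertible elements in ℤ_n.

99400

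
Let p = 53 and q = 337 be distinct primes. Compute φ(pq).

17472

φ(n) = (p − 1)(q − 1) = (53−1)(337−1) = 52·336 = 17472.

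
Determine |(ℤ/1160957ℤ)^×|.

1160957 = 7^2 · 19 · 29 · 43.
φ(7^2) = 7^2 − 7^1 = 49 − 7 = 42.
φ(19) = 19 − 1 = 18.
φ(29) = 29 − 1 = 28.
φ(43) = 43 − 1 = 42.
Multiply: 42 · 18 · 28 · 42 = 889056.

889056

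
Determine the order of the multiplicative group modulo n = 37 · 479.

17208

φ(17723) = 17723 · (1 − 1/37) · (1 − 1/479)
       = 17723 · 17208/17723 = 17208.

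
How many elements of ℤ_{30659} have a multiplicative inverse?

27720

Factor 30659: 30659 = 23 * 31 * 43.
φ(23) = 23 − 1 = 22.
φ(31) = 31 − 1 = 30.
φ(43) = 43 − 1 = 42.
Since φ is multiplicative, φ(30659) = 22 · 30 · 42 = 27720.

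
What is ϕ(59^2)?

3422

φ(59^2) = 59^2 − 59^1 = 3481 − 59 = 3422.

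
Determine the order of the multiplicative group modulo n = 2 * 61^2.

φ(2) = 2 − 1 = 1.
φ(61^2) = 61^1·(61−1) = 61·60 = 3660.
Multiply: 1 · 3660 = 3660.

3660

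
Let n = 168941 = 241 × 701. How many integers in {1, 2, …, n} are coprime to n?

168000

φ(241) = 241 − 1 = 240.
φ(701) = 701 − 1 = 700.
Since φ is multiplicative, φ(168941) = 240 · 700 = 168000.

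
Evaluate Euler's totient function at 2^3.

φ(2^3) = 2^3 − 2^2 = 8 − 4 = 4.

4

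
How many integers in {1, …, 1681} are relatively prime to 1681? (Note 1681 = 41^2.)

1640

φ(1681) = 1681 · (1 − 1/41)
       = 1681 · 40/41 = 1640.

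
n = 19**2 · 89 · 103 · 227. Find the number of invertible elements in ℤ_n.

693772992

φ(751208149) = 751208149 · (1 − 1/19) · (1 − 1/89) · (1 − 1/103) · (1 − 1/227)
       = 751208149 · 36514368/39537271 = 693772992.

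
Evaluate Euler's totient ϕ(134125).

Factor 134125: 134125 = 5^3 · 29 · 37.
φ(5^3) = 5^3 − 5^2 = 125 − 25 = 100.
φ(29) = 29 − 1 = 28.
φ(37) = 37 − 1 = 36.
Multiply: 100 · 28 · 36 = 100800.

100800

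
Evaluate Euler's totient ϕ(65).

First factor: 65 = 5 × 13.
φ(65) = 65 · (1 − 1/5) · (1 − 1/13)
       = 65 · 48/65 = 48.

48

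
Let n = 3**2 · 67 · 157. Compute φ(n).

φ(94671) = 94671 · (1 − 1/3) · (1 − 1/67) · (1 − 1/157)
       = 94671 · 20592/31557 = 61776.

61776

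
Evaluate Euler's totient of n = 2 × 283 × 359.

φ(203194) = 203194 · (1 − 1/2) · (1 − 1/283) · (1 − 1/359)
       = 203194 · 100956/203194 = 100956.

100956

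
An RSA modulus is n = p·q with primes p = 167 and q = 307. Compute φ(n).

For distinct primes, φ(pq) = (p−1)(q−1) = 166 × 306 = 50796.

50796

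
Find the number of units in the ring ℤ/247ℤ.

216

Factor 247: 247 = 13 × 19.
φ(247) = 247 · (1 − 1/13) · (1 − 1/19)
       = 247 · 216/247 = 216.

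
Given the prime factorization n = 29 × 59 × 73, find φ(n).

φ(29) = 29 − 1 = 28.
φ(59) = 59 − 1 = 58.
φ(73) = 73 − 1 = 72.
φ(124903) = 28 × 58 × 72 = 116928.

116928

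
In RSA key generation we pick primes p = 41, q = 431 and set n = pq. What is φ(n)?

17200

φ(n) = (p − 1)(q − 1) = (41−1)(431−1) = 40·430 = 17200.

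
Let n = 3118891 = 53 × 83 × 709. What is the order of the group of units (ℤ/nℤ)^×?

φ(3118891) = 3118891 · (1 − 1/53) · (1 − 1/83) · (1 − 1/709)
       = 3118891 · 3018912/3118891 = 3018912.

3018912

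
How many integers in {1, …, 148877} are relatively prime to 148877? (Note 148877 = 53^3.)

146068

φ(148877) = 148877 · (1 − 1/53)
       = 148877 · 52/53 = 146068.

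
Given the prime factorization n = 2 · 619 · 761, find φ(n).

469680

φ(942118) = 942118 · (1 − 1/2) · (1 − 1/619) · (1 − 1/761)
       = 942118 · 469680/942118 = 469680.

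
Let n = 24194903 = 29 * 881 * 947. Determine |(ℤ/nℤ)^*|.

23309440

φ(24194903) = 24194903 · (1 − 1/29) · (1 − 1/881) · (1 − 1/947)
       = 24194903 · 23309440/24194903 = 23309440.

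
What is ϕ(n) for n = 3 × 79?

156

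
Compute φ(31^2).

φ(961) = 961 · (1 − 1/31)
       = 961 · 30/31 = 930.

930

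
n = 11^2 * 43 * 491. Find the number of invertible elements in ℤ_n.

φ(2554673) = 2554673 · (1 − 1/11) · (1 − 1/43) · (1 − 1/491)
       = 2554673 · 205800/232243 = 2263800.

2263800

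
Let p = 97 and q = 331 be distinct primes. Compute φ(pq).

31680

For distinct primes, φ(pq) = (p−1)(q−1) = 96 × 330 = 31680.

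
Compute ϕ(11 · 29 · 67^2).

1238160

φ(11) = 11 − 1 = 10.
φ(29) = 29 − 1 = 28.
φ(67^2) = 67^1·(67−1) = 67·66 = 4422.
Since φ is multiplicative, φ(1431991) = 10 · 28 · 4422 = 1238160.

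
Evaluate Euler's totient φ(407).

360

Factor 407: 407 = 11 * 37.
φ(11) = 11 − 1 = 10.
φ(37) = 37 − 1 = 36.
Since φ is multiplicative, φ(407) = 10 · 36 = 360.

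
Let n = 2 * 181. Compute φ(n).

φ(362) = 362 · (1 − 1/2) · (1 − 1/181)
       = 362 · 180/362 = 180.

180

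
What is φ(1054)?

Factor 1054: 1054 = 2 · 17 · 31.
φ(2) = 2 − 1 = 1.
φ(17) = 17 − 1 = 16.
φ(31) = 31 − 1 = 30.
Multiply: 1 · 16 · 30 = 480.

480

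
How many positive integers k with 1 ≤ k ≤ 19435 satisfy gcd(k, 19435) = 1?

19435 = 5 × 13^2 × 23.
φ(19435) = 19435 · (1 − 1/5) · (1 − 1/13) · (1 − 1/23)
       = 19435 · 1056/1495 = 13728.

13728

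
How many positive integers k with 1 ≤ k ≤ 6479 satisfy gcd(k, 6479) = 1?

First factor: 6479 = 11 * 19 * 31.
φ(6479) = 6479 · (1 − 1/11) · (1 − 1/19) · (1 − 1/31)
       = 6479 · 5400/6479 = 5400.

5400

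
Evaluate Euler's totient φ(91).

Prime factorization: 91 = 7 · 13.
φ(7) = 7 − 1 = 6.
φ(13) = 13 − 1 = 12.
φ(91) = 6 × 12 = 72.

72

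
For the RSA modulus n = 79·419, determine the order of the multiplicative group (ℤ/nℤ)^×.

φ(n) = (p − 1)(q − 1) = (79−1)(419−1) = 78·418 = 32604.

32604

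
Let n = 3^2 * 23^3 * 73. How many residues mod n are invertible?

φ(3^2) = 3^2 − 3^1 = 9 − 3 = 6.
φ(23^3) = 23^3 − 23^2 = 12167 − 529 = 11638.
φ(73) = 73 − 1 = 72.
Multiply: 6 · 11638 · 72 = 5027616.

5027616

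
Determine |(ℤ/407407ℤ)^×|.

285120

Prime factorization: 407407 = 7 × 11**2 × 13 × 37.
φ(7) = 7 − 1 = 6.
φ(11^2) = 11^1·(11−1) = 11·10 = 110.
φ(13) = 13 − 1 = 12.
φ(37) = 37 − 1 = 36.
Since φ is multiplicative, φ(407407) = 6 · 110 · 12 · 36 = 285120.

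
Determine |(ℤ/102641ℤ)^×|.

75600

Factor 102641: 102641 = 7 · 11 · 31 · 43.
φ(102641) = 102641 · (1 − 1/7) · (1 − 1/11) · (1 − 1/31) · (1 − 1/43)
       = 102641 · 75600/102641 = 75600.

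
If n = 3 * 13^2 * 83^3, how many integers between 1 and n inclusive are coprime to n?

176248176

φ(289896009) = 289896009 · (1 − 1/3) · (1 − 1/13) · (1 − 1/83)
       = 289896009 · 1968/3237 = 176248176.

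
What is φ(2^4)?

φ(2^4) = 2^3·(2−1) = 8·1 = 8.

8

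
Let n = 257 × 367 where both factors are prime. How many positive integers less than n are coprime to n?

φ(257) = 257 − 1 = 256.
φ(367) = 367 − 1 = 366.
φ(94319) = 256 × 366 = 93696.

93696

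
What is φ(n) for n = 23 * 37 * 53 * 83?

φ(3743549) = 3743549 · (1 − 1/23) · (1 − 1/37) · (1 − 1/53) · (1 − 1/83)
       = 3743549 · 3377088/3743549 = 3377088.

3377088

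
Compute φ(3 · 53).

104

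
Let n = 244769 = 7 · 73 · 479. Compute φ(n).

206496

φ(7) = 7 − 1 = 6.
φ(73) = 73 − 1 = 72.
φ(479) = 479 − 1 = 478.
φ(244769) = 6 × 72 × 478 = 206496.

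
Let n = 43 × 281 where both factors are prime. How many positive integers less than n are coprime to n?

11760

φ(12083) = 12083 · (1 − 1/43) · (1 − 1/281)
       = 12083 · 11760/12083 = 11760.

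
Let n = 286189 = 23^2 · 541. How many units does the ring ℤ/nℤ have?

273240

φ(23^2) = 23^2 − 23^1 = 529 − 23 = 506.
φ(541) = 541 − 1 = 540.
Multiply: 506 · 540 = 273240.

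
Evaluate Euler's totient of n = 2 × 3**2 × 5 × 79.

φ(2) = 2 − 1 = 1.
φ(3^2) = 3^1·(3−1) = 3·2 = 6.
φ(5) = 5 − 1 = 4.
φ(79) = 79 − 1 = 78.
Multiply: 1 · 6 · 4 · 78 = 1872.

1872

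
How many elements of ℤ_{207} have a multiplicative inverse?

First factor: 207 = 3^2 × 23.
φ(207) = 207 · (1 − 1/3) · (1 − 1/23)
       = 207 · 44/69 = 132.

132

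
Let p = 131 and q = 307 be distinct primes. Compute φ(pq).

39780

For distinct primes, φ(pq) = (p−1)(q−1) = 130 × 306 = 39780.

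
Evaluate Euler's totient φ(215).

168

First factor: 215 = 5 * 43.
φ(5) = 5 − 1 = 4.
φ(43) = 43 − 1 = 42.
Multiply: 4 · 42 = 168.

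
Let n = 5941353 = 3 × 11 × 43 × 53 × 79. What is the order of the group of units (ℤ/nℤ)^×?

φ(3) = 3 − 1 = 2.
φ(11) = 11 − 1 = 10.
φ(43) = 43 − 1 = 42.
φ(53) = 53 − 1 = 52.
φ(79) = 79 − 1 = 78.
φ(5941353) = 2 × 10 × 42 × 52 × 78 = 3407040.

3407040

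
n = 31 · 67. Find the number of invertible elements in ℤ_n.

1980

φ(31) = 31 − 1 = 30.
φ(67) = 67 − 1 = 66.
Multiply: 30 · 66 = 1980.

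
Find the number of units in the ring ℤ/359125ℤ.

249600

359125 = 5^3 * 13^2 * 17.
φ(359125) = 359125 · (1 − 1/5) · (1 − 1/13) · (1 − 1/17)
       = 359125 · 768/1105 = 249600.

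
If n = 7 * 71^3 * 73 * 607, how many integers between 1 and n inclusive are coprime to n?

φ(111015760247) = 111015760247 · (1 − 1/7) · (1 − 1/71) · (1 − 1/73) · (1 − 1/607)
       = 111015760247 · 18325440/22022567 = 92378543040.

92378543040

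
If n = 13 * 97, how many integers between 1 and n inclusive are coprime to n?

φ(1261) = 1261 · (1 − 1/13) · (1 − 1/97)
       = 1261 · 1152/1261 = 1152.

1152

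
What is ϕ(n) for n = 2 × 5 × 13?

φ(130) = 130 · (1 − 1/2) · (1 − 1/5) · (1 − 1/13)
       = 130 · 48/130 = 48.

48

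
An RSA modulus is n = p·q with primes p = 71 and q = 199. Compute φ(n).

φ(n) = (p − 1)(q − 1) = (71−1)(199−1) = 70·198 = 13860.

13860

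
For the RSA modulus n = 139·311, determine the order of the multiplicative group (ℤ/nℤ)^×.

For distinct primes, φ(pq) = (p−1)(q−1) = 138 × 310 = 42780.

42780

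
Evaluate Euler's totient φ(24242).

Prime factorization: 24242 = 2 · 17 · 23 · 31.
φ(24242) = 24242 · (1 − 1/2) · (1 − 1/17) · (1 − 1/23) · (1 − 1/31)
       = 24242 · 10560/24242 = 10560.

10560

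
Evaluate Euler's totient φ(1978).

1978 = 2 · 23 · 43.
φ(2) = 2 − 1 = 1.
φ(23) = 23 − 1 = 22.
φ(43) = 43 − 1 = 42.
φ(1978) = 1 × 22 × 42 = 924.

924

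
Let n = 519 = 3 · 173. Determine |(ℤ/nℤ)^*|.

344

φ(519) = 519 · (1 − 1/3) · (1 − 1/173)
       = 519 · 344/519 = 344.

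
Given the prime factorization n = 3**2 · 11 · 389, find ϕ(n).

23280

φ(38511) = 38511 · (1 − 1/3) · (1 − 1/11) · (1 − 1/389)
       = 38511 · 7760/12837 = 23280.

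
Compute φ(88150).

33600

Factor 88150: 88150 = 2 · 5**2 · 41 · 43.
φ(88150) = 88150 · (1 − 1/2) · (1 − 1/5) · (1 − 1/41) · (1 − 1/43)
       = 88150 · 6720/17630 = 33600.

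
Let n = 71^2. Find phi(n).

4970

φ(5041) = 5041 · (1 − 1/71)
       = 5041 · 70/71 = 4970.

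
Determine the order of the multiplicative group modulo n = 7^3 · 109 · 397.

φ(14842639) = 14842639 · (1 − 1/7) · (1 − 1/109) · (1 − 1/397)
       = 14842639 · 256608/302911 = 12573792.

12573792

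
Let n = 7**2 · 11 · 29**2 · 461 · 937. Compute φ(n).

φ(7^2) = 7^1·(7−1) = 7·6 = 42.
φ(11) = 11 − 1 = 10.
φ(29^2) = 29^1·(29−1) = 29·28 = 812.
φ(461) = 461 − 1 = 460.
φ(937) = 937 − 1 = 936.
Since φ is multiplicative, φ(195805676143) = 42 · 10 · 812 · 460 · 936 = 146838182400.

146838182400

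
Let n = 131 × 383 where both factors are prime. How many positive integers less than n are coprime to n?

φ(131) = 131 − 1 = 130.
φ(383) = 383 − 1 = 382.
Since φ is multiplicative, φ(50173) = 130 · 382 = 49660.

49660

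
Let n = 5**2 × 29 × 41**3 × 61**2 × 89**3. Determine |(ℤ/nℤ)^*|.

96063742612992000

φ(131074819004078525) = 131074819004078525 · (1 − 1/5) · (1 − 1/29) · (1 − 1/41) · (1 − 1/61) · (1 − 1/89)
       = 131074819004078525 · 23654400/32275405 = 96063742612992000.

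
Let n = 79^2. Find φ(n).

φ(6241) = 6241 · (1 − 1/79)
       = 6241 · 78/79 = 6162.

6162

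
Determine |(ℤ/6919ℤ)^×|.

5760

First factor: 6919 = 11 * 17 * 37.
φ(6919) = 6919 · (1 − 1/11) · (1 − 1/17) · (1 − 1/37)
       = 6919 · 5760/6919 = 5760.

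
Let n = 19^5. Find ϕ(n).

2345778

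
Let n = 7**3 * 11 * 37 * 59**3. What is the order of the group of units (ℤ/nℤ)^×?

φ(7^3) = 7^2·(7−1) = 49·6 = 294.
φ(11) = 11 − 1 = 10.
φ(37) = 37 − 1 = 36.
φ(59^3) = 59^2·(59−1) = 3481·58 = 201898.
Since φ is multiplicative, φ(28671113779) = 294 · 10 · 36 · 201898 = 21368884320.

21368884320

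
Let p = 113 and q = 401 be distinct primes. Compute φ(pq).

44800

φ(45313) = 45313 · (1 − 1/113) · (1 − 1/401)
       = 45313 · 44800/45313 = 44800.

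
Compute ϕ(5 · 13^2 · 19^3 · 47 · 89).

φ(24244061465) = 24244061465 · (1 − 1/5) · (1 − 1/13) · (1 − 1/19) · (1 − 1/47) · (1 − 1/89)
       = 24244061465 · 3497472/5166005 = 16413636096.

16413636096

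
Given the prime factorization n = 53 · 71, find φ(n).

3640

φ(3763) = 3763 · (1 − 1/53) · (1 − 1/71)
       = 3763 · 3640/3763 = 3640.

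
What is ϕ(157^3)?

3845244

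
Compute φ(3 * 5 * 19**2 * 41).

109440

φ(222015) = 222015 · (1 − 1/3) · (1 − 1/5) · (1 − 1/19) · (1 − 1/41)
       = 222015 · 5760/11685 = 109440.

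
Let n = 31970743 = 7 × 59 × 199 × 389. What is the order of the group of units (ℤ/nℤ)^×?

26734752

φ(31970743) = 31970743 · (1 − 1/7) · (1 − 1/59) · (1 − 1/199) · (1 − 1/389)
       = 31970743 · 26734752/31970743 = 26734752.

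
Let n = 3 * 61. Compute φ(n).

φ(3) = 3 − 1 = 2.
φ(61) = 61 − 1 = 60.
Since φ is multiplicative, φ(183) = 2 · 60 = 120.

120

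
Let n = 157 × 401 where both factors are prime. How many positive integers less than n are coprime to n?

φ(157) = 157 − 1 = 156.
φ(401) = 401 − 1 = 400.
Since φ is multiplicative, φ(62957) = 156 · 400 = 62400.

62400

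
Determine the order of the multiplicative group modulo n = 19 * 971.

φ(18449) = 18449 · (1 − 1/19) · (1 − 1/971)
       = 18449 · 17460/18449 = 17460.

17460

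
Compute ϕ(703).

648

Factor 703: 703 = 19 × 37.
φ(19) = 19 − 1 = 18.
φ(37) = 37 − 1 = 36.
Since φ is multiplicative, φ(703) = 18 · 36 = 648.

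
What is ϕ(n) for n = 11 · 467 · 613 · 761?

2167459200

φ(11) = 11 − 1 = 10.
φ(467) = 467 − 1 = 466.
φ(613) = 613 − 1 = 612.
φ(761) = 761 − 1 = 760.
φ(2396374541) = 10 × 466 × 612 × 760 = 2167459200.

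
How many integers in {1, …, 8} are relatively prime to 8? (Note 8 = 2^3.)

φ(2^3) = 2^2·(2−1) = 4·1 = 4.

4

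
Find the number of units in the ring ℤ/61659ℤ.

61659 = 3**2 × 13 × 17 × 31.
φ(61659) = 61659 · (1 − 1/3) · (1 − 1/13) · (1 − 1/17) · (1 − 1/31)
       = 61659 · 11520/20553 = 34560.

34560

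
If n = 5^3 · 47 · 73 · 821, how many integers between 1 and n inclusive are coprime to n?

271584000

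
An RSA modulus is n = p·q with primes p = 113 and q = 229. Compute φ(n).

φ(113) = 113 − 1 = 112.
φ(229) = 229 − 1 = 228.
Since φ is multiplicative, φ(25877) = 112 · 228 = 25536.

25536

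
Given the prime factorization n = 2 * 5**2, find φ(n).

φ(50) = 50 · (1 − 1/2) · (1 − 1/5)
       = 50 · 4/10 = 20.

20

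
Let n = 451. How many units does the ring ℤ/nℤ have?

400

Prime factorization: 451 = 11 · 41.
φ(451) = 451 · (1 − 1/11) · (1 − 1/41)
       = 451 · 400/451 = 400.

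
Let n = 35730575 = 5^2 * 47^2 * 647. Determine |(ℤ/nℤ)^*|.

27933040

φ(5^2) = 5^2 − 5^1 = 25 − 5 = 20.
φ(47^2) = 47^2 − 47^1 = 2209 − 47 = 2162.
φ(647) = 647 − 1 = 646.
φ(35730575) = 20 × 2162 × 646 = 27933040.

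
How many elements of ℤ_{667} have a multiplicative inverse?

First factor: 667 = 23 · 29.
φ(23) = 23 − 1 = 22.
φ(29) = 29 − 1 = 28.
Multiply: 22 · 28 = 616.

616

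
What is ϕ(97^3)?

φ(912673) = 912673 · (1 − 1/97)
       = 912673 · 96/97 = 903264.

903264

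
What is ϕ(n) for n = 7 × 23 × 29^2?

φ(7) = 7 − 1 = 6.
φ(23) = 23 − 1 = 22.
φ(29^2) = 29^2 − 29^1 = 841 − 29 = 812.
φ(135401) = 6 × 22 × 812 = 107184.

107184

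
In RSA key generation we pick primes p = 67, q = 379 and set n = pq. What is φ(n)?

24948

φ(n) = (p − 1)(q − 1) = (67−1)(379−1) = 66·378 = 24948.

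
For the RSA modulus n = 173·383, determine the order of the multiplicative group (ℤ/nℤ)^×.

65704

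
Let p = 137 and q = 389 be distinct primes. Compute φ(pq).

For distinct primes, φ(pq) = (p−1)(q−1) = 136 × 388 = 52768.

52768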